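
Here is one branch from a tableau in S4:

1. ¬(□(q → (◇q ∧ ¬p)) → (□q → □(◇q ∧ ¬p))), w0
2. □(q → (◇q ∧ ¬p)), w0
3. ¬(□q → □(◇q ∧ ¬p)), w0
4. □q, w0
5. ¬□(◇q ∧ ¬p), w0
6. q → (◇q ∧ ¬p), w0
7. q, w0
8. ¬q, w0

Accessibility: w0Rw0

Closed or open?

Yes, closed

Both q and ¬q appear at w0.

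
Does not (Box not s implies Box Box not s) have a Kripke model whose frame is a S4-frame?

1. not (Box not s implies Box Box not s), u
2. Box not s, u
3. not Box Box not s, u
4. not s, u
5. not Box not s, v
6. not s, v
7. s, w
8. not s, w
Accessibility: uRu, uRv, uRw, vRv, vRw, wRw
Branch closes: s and not s both at w.
All branches of the tableau close; one closing branch shown above.

Unsatisfiable (every branch closes)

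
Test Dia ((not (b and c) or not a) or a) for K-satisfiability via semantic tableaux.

Satisfiable (open branch found)

1. Dia ((not (b and c) or not a) or a), 0
2. (not (b and c) or not a) or a, 1
3. a, 1
Accessibility: 0R1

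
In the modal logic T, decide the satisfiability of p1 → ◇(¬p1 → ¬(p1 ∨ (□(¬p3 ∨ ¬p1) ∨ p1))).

Satisfiable (open branch found)

1. p1 → ◇(¬p1 → ¬(p1 ∨ (□(¬p3 ∨ ¬p1) ∨ p1))), u
2. ◇(¬p1 → ¬(p1 ∨ (□(¬p3 ∨ ¬p1) ∨ p1))), u
3. ¬p1 → ¬(p1 ∨ (□(¬p3 ∨ ¬p1) ∨ p1)), v
4. ¬(p1 ∨ (□(¬p3 ∨ ¬p1) ∨ p1)), v
5. ¬p1, v
6. ¬(□(¬p3 ∨ ¬p1) ∨ p1), v
7. ¬□(¬p3 ∨ ¬p1), v
8. ¬(¬p3 ∨ ¬p1), w
9. p3, w
10. p1, w
Accessibility: uRu, uRv, vRv, vRw, wRw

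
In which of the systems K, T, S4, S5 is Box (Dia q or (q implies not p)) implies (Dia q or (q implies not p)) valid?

T, S4, S5

T-tableau for the negation not (Box (Dia q or (q implies not p)) implies (Dia q or (q implies not p))):
1. not (Box (Dia q or (q implies not p)) implies (Dia q or (q implies not p))), 0
2. Box (Dia q or (q implies not p)), 0   [neg-implies-rule on 1]
3. not (Dia q or (q implies not p)), 0   [neg-implies-rule on 1]
4. not Dia q, 0   [neg-or-rule on 3]
5. not (q implies not p), 0   [neg-or-rule on 3]
6. q, 0   [neg-implies-rule on 5]
7. p, 0   [neg-implies-rule on 5]
8. Dia q or (q implies not p), 0   [Box-rule on 2 via 0R0]
9. not q, 0   [neg-Dia-rule on 4 via 0R0]
Accessibility: 0R0
Branch closes: q and not q both at 0.
Every branch closes (one shown): valid in T, hence also in S4, S5 (every theorem of T is a theorem of S4 and S5).
K-tableau for the negation not (Box (Dia q or (q implies not p)) implies (Dia q or (q implies not p))):
1. not (Box (Dia q or (q implies not p)) implies (Dia q or (q implies not p))), 0
2. Box (Dia q or (q implies not p)), 0   [neg-implies-rule on 1]
3. not (Dia q or (q implies not p)), 0   [neg-implies-rule on 1]
4. not Dia q, 0   [neg-or-rule on 3]
5. not (q implies not p), 0   [neg-or-rule on 3]
6. q, 0   [neg-implies-rule on 5]
7. p, 0   [neg-implies-rule on 5]
Complete open branch: countermodel on a K-frame, so not valid in K.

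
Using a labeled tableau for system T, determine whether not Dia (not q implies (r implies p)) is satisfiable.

Satisfiable

1. not Dia (not q implies (r implies p)), u
2. not (not q implies (r implies p)), u
3. not q, u
4. not (r implies p), u
5. r, u
6. not p, u
Accessibility: uRu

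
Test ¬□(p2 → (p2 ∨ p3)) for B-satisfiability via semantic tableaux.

1. ¬□(p2 → (p2 ∨ p3)), w0
2. ¬(p2 → (p2 ∨ p3)), w1   [¬□-rule on 1: fresh world w1, w0Rw1]
3. p2, w1   [¬→-rule on 2]
4. ¬(p2 ∨ p3), w1   [¬→-rule on 2]
5. ¬p2, w1   [¬∨-rule on 4]
6. ¬p3, w1   [¬∨-rule on 4]
Accessibility: w0Rw0, w0Rw1, w1Rw0, w1Rw1
Branch closes: p2 and ¬p2 both at w1.
Every branch closes; the branch above is one of them.

Unsatisfiable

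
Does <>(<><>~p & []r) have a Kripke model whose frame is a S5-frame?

Satisfiable

1. <>(<><>~p & []r), w0
2. <><>~p & []r, w1
3. <><>~p, w1
4. []r, w1
5. r, w0
6. r, w1
7. <>~p, w2
8. r, w2
9. ~p, w3
10. r, w3
Accessibility: w0Rw0, w0Rw1, w0Rw2, w0Rw3, w1Rw0, w1Rw1, w1Rw2, w1Rw3, w2Rw0, w2Rw1, w2Rw2, w2Rw3, w3Rw0, w3Rw1, w3Rw2, w3Rw3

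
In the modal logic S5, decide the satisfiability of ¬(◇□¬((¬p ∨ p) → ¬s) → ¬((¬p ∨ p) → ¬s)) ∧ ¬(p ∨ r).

1. ¬(◇□¬((¬p ∨ p) → ¬s) → ¬((¬p ∨ p) → ¬s)) ∧ ¬(p ∨ r), u
2. ¬(◇□¬((¬p ∨ p) → ¬s) → ¬((¬p ∨ p) → ¬s)), u
3. ¬(p ∨ r), u
4. ◇□¬((¬p ∨ p) → ¬s), u
5. (¬p ∨ p) → ¬s, u
6. ¬p, u
7. ¬r, u
8. ¬s, u
9. □¬((¬p ∨ p) → ¬s), v
10. ¬((¬p ∨ p) → ¬s), u
11. ¬p ∨ p, u
12. s, u
Accessibility: uRu, uRv, vRu, vRv
Branch closes: s and ¬s both at u.
Every branch closes; the branch above is one of them.

No, unsatisfiable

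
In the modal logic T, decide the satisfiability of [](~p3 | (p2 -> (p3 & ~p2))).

1. [](~p3 | (p2 -> (p3 & ~p2))), u
2. ~p3 | (p2 -> (p3 & ~p2)), u
3. p2 -> (p3 & ~p2), u
4. p3 & ~p2, u
5. p3, u
6. ~p2, u
Accessibility: uRu

Satisfiable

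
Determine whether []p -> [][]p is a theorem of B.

Not valid

Tableau for the negation ~([]p -> [][]p):
1. ~([]p -> [][]p), 0
2. []p, 0
3. ~[][]p, 0
4. p, 0
5. ~[]p, 1
6. p, 1
7. ~p, 2
Accessibility: 0R0, 0R1, 1R0, 1R1, 1R2, 2R1, 2R2
The negation has an open branch (countermodel exists).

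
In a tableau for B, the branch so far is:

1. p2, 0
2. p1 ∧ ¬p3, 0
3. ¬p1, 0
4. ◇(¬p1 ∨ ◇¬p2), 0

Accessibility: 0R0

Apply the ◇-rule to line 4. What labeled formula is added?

a fresh world 1 with 0R1, and ¬p1 ∨ ◇¬p2 at 1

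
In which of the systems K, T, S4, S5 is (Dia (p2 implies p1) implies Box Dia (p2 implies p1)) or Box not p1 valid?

S5

S4-tableau for the negation not ((Dia (p2 implies p1) implies Box Dia (p2 implies p1)) or Box not p1):
1. not ((Dia (p2 implies p1) implies Box Dia (p2 implies p1)) or Box not p1), u
2. not (Dia (p2 implies p1) implies Box Dia (p2 implies p1)), u   [neg-or-rule on 1]
3. not Box not p1, u   [neg-or-rule on 1]
4. Dia (p2 implies p1), u   [neg-implies-rule on 2]
5. not Box Dia (p2 implies p1), u   [neg-implies-rule on 2]
6. p1, v   [neg-Box-rule on 3: fresh world v, uRv]
7. p2 implies p1, w   [Dia-rule on 4: fresh world w, uRw]
8. p1, w   [implies-rule on 7 (branches; this branch)]
9. not Dia (p2 implies p1), x   [neg-Box-rule on 5: fresh world x, uRx]
10. not (p2 implies p1), x   [neg-Dia-rule on 9 via xRx]
11. p2, x   [neg-implies-rule on 10]
12. not p1, x   [neg-implies-rule on 10]
Accessibility: uRu, uRv, uRw, uRx, vRv, wRw, xRx
Complete open branch: countermodel on an S4-frame, so not valid in S4, nor in K, T (the same frame is also a K-frame and a T-frame).
S5-tableau for the negation not ((Dia (p2 implies p1) implies Box Dia (p2 implies p1)) or Box not p1):
1. not ((Dia (p2 implies p1) implies Box Dia (p2 implies p1)) or Box not p1), u
2. not (Dia (p2 implies p1) implies Box Dia (p2 implies p1)), u   [neg-or-rule on 1]
3. not Box not p1, u   [neg-or-rule on 1]
4. Dia (p2 implies p1), u   [neg-implies-rule on 2]
5. not Box Dia (p2 implies p1), u   [neg-implies-rule on 2]
6. p1, v   [neg-Box-rule on 3: fresh world v, uRv]
7. p2 implies p1, w   [Dia-rule on 4: fresh world w, uRw]
8. p1, w   [implies-rule on 7 (branches; this branch)]
9. not Dia (p2 implies p1), x   [neg-Box-rule on 5: fresh world x, uRx]
10. not (p2 implies p1), u   [neg-Dia-rule on 9 via xRu]
11. p2, u   [neg-implies-rule on 10]
12. not p1, u   [neg-implies-rule on 10]
13. not (p2 implies p1), v   [neg-Dia-rule on 9 via xRv]
14. p2, v   [neg-implies-rule on 13]
15. not p1, v   [neg-implies-rule on 13]
Accessibility: uRu, uRv, uRw, uRx, vRu, vRv, vRw, vRx, wRu, wRv, wRw, wRx, xRu, xRv, xRw, xRx
Branch closes: p1 and not p1 both at v.
Every branch closes (one shown): valid in S5.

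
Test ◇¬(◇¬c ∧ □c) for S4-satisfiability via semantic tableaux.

1. ◇¬(◇¬c ∧ □c), w0
2. ¬(◇¬c ∧ □c), w1
3. ¬□c, w1
4. ¬c, w2
Accessibility: w0Rw0, w0Rw1, w0Rw2, w1Rw1, w1Rw2, w2Rw2

Satisfiable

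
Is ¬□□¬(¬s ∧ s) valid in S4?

No, not valid

Tableau for the negation □□¬(¬s ∧ s):
1. □□¬(¬s ∧ s), 0
2. □¬(¬s ∧ s), 0
3. ¬(¬s ∧ s), 0
4. ¬s, 0
Accessibility: 0R0
The negation has an open branch (countermodel exists).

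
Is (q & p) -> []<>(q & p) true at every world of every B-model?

Valid

Tableau for the negation ~((q & p) -> []<>(q & p)):
1. ~((q & p) -> []<>(q & p)), 0
2. q & p, 0
3. ~[]<>(q & p), 0
4. q, 0
5. p, 0
6. ~<>(q & p), 1
7. ~(q & p), 0
8. ~(q & p), 1
9. ~p, 0
Accessibility: 0R0, 0R1, 1R0, 1R1
Branch closes: p and ~p both at 0.
All branches of the negation close; one closing branch shown above.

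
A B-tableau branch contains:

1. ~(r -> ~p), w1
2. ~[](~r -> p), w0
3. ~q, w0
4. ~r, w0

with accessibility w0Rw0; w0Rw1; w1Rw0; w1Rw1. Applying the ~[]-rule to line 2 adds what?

a fresh world w2 with w0Rw2, and ~(~r -> p) at w2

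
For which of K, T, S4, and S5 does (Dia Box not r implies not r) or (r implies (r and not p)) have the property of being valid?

S5-tableau for the negation not ((Dia Box not r implies not r) or (r implies (r and not p))):
1. not ((Dia Box not r implies not r) or (r implies (r and not p))), u
2. not (Dia Box not r implies not r), u   [neg-or-rule on 1]
3. not (r implies (r and not p)), u   [neg-or-rule on 1]
4. Dia Box not r, u   [neg-implies-rule on 2]
5. r, u   [neg-implies-rule on 2]
6. not (r and not p), u   [neg-implies-rule on 3]
7. p, u   [neg-and-rule on 6 (branches; this branch)]
8. Box not r, v   [Dia-rule on 4: fresh world v, uRv]
9. not r, u   [Box-rule on 8 via vRu]
Accessibility: uRu, uRv, vRu, vRv
Branch closes: r and not r both at u.
Every branch closes (one shown): valid in S5.
S4-tableau for the negation not ((Dia Box not r implies not r) or (r implies (r and not p))):
1. not ((Dia Box not r implies not r) or (r implies (r and not p))), u
2. not (Dia Box not r implies not r), u   [neg-or-rule on 1]
3. not (r implies (r and not p)), u   [neg-or-rule on 1]
4. Dia Box not r, u   [neg-implies-rule on 2]
5. r, u   [neg-implies-rule on 2]
6. not (r and not p), u   [neg-implies-rule on 3]
7. p, u   [neg-and-rule on 6 (branches; this branch)]
8. Box not r, v   [Dia-rule on 4: fresh world v, uRv]
9. not r, v   [Box-rule on 8 via vRv]
Accessibility: uRu, uRv, vRv
Complete open branch: countermodel on an S4-frame, so not valid in S4, nor in K, T (the same frame is also a K-frame and a T-frame).

S5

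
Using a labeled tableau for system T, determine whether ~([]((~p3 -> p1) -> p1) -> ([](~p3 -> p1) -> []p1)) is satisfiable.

No, unsatisfiable

1. ~([]((~p3 -> p1) -> p1) -> ([](~p3 -> p1) -> []p1)), u
2. []((~p3 -> p1) -> p1), u
3. ~([](~p3 -> p1) -> []p1), u
4. [](~p3 -> p1), u
5. ~[]p1, u
6. (~p3 -> p1) -> p1, u
7. ~p3 -> p1, u
8. p1, u
9. ~p1, v
10. (~p3 -> p1) -> p1, v
11. ~p3 -> p1, v
12. ~(~p3 -> p1), v
13. ~p3, v
14. p1, v
Accessibility: uRu, uRv, vRv
Branch closes: p1 and ~p1 both at v.
All branches of the tableau close; one closing branch shown above.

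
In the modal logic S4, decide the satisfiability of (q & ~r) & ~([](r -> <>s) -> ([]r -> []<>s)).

No, unsatisfiable

1. (q & ~r) & ~([](r -> <>s) -> ([]r -> []<>s)), u
2. q & ~r, u   [&-rule on 1]
3. ~([](r -> <>s) -> ([]r -> []<>s)), u   [&-rule on 1]
4. q, u   [&-rule on 2]
5. ~r, u   [&-rule on 2]
6. [](r -> <>s), u   [~->-rule on 3]
7. ~([]r -> []<>s), u   [~->-rule on 3]
8. []r, u   [~->-rule on 7]
9. ~[]<>s, u   [~->-rule on 7]
10. r -> <>s, u   [[]-rule on 6 via uRu]
11. r, u   [[]-rule on 8 via uRu]
Accessibility: uRu
Branch closes: r and ~r both at u.
(One branch shown.) All branches close.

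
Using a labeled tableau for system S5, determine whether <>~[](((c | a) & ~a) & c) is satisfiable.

Yes, satisfiable

1. <>~[](((c | a) & ~a) & c), u
2. ~[](((c | a) & ~a) & c), v   [<>-rule on 1: fresh world v, uRv]
3. ~(((c | a) & ~a) & c), w   [~[]-rule on 2: fresh world w, vRw]
4. ~c, w   [~&-rule on 3 (branches; this branch)]
Accessibility: uRu, uRv, uRw, vRu, vRv, vRw, wRu, wRv, wRw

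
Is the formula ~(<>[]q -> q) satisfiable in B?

1. ~(<>[]q -> q), w0
2. <>[]q, w0   [~->-rule on 1]
3. ~q, w0   [~->-rule on 1]
4. []q, w1   [<>-rule on 2: fresh world w1, w0Rw1]
5. q, w0   [[]-rule on 4 via w1Rw0]
Accessibility: w0Rw0, w0Rw1, w1Rw0, w1Rw1
Branch closes: q and ~q both at w0.
(One branch shown.) All branches close.

Unsatisfiable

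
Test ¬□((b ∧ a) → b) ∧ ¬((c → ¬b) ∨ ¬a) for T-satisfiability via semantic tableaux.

Unsatisfiable (every branch closes)

1. ¬□((b ∧ a) → b) ∧ ¬((c → ¬b) ∨ ¬a), u
2. ¬□((b ∧ a) → b), u
3. ¬((c → ¬b) ∨ ¬a), u
4. ¬(c → ¬b), u
5. a, u
6. c, u
7. b, u
8. ¬((b ∧ a) → b), v
9. b ∧ a, v
10. ¬b, v
11. b, v
12. a, v
Accessibility: uRu, uRv, vRv
Branch closes: b and ¬b both at v.
Every branch closes; the branch above is one of them.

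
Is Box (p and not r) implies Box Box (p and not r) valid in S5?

Tableau for the negation not (Box (p and not r) implies Box Box (p and not r)):
1. not (Box (p and not r) implies Box Box (p and not r)), w0
2. Box (p and not r), w0
3. not Box Box (p and not r), w0
4. p and not r, w0
5. p, w0
6. not r, w0
7. not Box (p and not r), w1
8. p and not r, w1
9. p, w1
10. not r, w1
11. not (p and not r), w2
12. p and not r, w2
13. p, w2
14. not r, w2
15. r, w2
Accessibility: w0Rw0, w0Rw1, w0Rw2, w1Rw0, w1Rw1, w1Rw2, w2Rw0, w2Rw1, w2Rw2
Branch closes: r and not r both at w2.
All branches of the negation close; one closing branch shown above.

Yes, valid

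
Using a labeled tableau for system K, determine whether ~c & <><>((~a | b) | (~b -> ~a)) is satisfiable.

Satisfiable

1. ~c & <><>((~a | b) | (~b -> ~a)), w0
2. ~c, w0
3. <><>((~a | b) | (~b -> ~a)), w0
4. <>((~a | b) | (~b -> ~a)), w1
5. (~a | b) | (~b -> ~a), w2
6. ~b -> ~a, w2
7. ~a, w2
Accessibility: w0Rw1, w1Rw2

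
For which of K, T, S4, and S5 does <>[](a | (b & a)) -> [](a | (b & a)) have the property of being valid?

S4-tableau for the negation ~(<>[](a | (b & a)) -> [](a | (b & a))):
1. ~(<>[](a | (b & a)) -> [](a | (b & a))), u
2. <>[](a | (b & a)), u
3. ~[](a | (b & a)), u
4. [](a | (b & a)), v
5. a | (b & a), v
6. b & a, v
7. b, v
8. a, v
9. ~(a | (b & a)), w
10. ~a, w
11. ~(b & a), w
Accessibility: uRu, uRv, uRw, vRv, wRw
Complete open branch: countermodel on an S4-frame, so not valid in S4, nor in K, T (the same frame is also a K-frame and a T-frame).
S5-tableau for the negation ~(<>[](a | (b & a)) -> [](a | (b & a))):
1. ~(<>[](a | (b & a)) -> [](a | (b & a))), u
2. <>[](a | (b & a)), u
3. ~[](a | (b & a)), u
4. [](a | (b & a)), v
5. a | (b & a), u
6. a | (b & a), v
7. b & a, u
8. b, u
9. a, u
10. b & a, v
11. b, v
12. a, v
13. ~(a | (b & a)), w
14. ~a, w
15. ~(b & a), w
16. a | (b & a), w
17. b & a, w
18. b, w
19. a, w
Accessibility: uRu, uRv, uRw, vRu, vRv, vRw, wRu, wRv, wRw
Branch closes: a and ~a both at w.
Every branch closes (one shown): valid in S5.

S5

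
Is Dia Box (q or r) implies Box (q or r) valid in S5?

Valid

Tableau for the negation not (Dia Box (q or r) implies Box (q or r)):
1. not (Dia Box (q or r) implies Box (q or r)), 0
2. Dia Box (q or r), 0   [neg-implies-rule on 1]
3. not Box (q or r), 0   [neg-implies-rule on 1]
4. Box (q or r), 1   [Dia-rule on 2: fresh world 1, 0R1]
5. q or r, 0   [Box-rule on 4 via 1R0]
6. q or r, 1   [Box-rule on 4 via 1R1]
7. r, 0   [or-rule on 5 (branches; this branch)]
8. r, 1   [or-rule on 6 (branches; this branch)]
9. not (q or r), 2   [neg-Box-rule on 3: fresh world 2, 0R2]
10. not q, 2   [neg-or-rule on 9]
11. not r, 2   [neg-or-rule on 9]
12. q or r, 2   [Box-rule on 4 via 1R2]
13. r, 2   [or-rule on 12 (branches; this branch)]
Accessibility: 0R0, 0R1, 0R2, 1R0, 1R1, 1R2, 2R0, 2R1, 2R2
Branch closes: r and not r both at 2.
Every branch of the negation's tableau closes; the branch above is one of them.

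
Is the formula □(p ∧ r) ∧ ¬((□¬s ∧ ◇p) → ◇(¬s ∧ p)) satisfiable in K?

1. □(p ∧ r) ∧ ¬((□¬s ∧ ◇p) → ◇(¬s ∧ p)), u
2. □(p ∧ r), u
3. ¬((□¬s ∧ ◇p) → ◇(¬s ∧ p)), u
4. □¬s ∧ ◇p, u
5. ¬◇(¬s ∧ p), u
6. □¬s, u
7. ◇p, u
8. p, v
9. p ∧ r, v
10. r, v
11. ¬(¬s ∧ p), v
12. ¬s, v
13. ¬p, v
Accessibility: uRv
Branch closes: p and ¬p both at v.
All branches of the tableau close; one closing branch shown above.

No, unsatisfiable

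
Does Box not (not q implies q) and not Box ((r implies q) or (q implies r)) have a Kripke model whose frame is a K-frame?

No, unsatisfiable

1. Box not (not q implies q) and not Box ((r implies q) or (q implies r)), 0
2. Box not (not q implies q), 0
3. not Box ((r implies q) or (q implies r)), 0
4. not ((r implies q) or (q implies r)), 1
5. not (r implies q), 1
6. not (q implies r), 1
7. r, 1
8. not q, 1
9. q, 1
10. not r, 1
Accessibility: 0R1
Branch closes: q and not q both at 1.
All branches of the tableau close; one closing branch shown above.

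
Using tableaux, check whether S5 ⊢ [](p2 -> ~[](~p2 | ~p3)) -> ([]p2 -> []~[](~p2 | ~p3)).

Valid in S5

Tableau for the negation ~([](p2 -> ~[](~p2 | ~p3)) -> ([]p2 -> []~[](~p2 | ~p3))):
1. ~([](p2 -> ~[](~p2 | ~p3)) -> ([]p2 -> []~[](~p2 | ~p3))), 0
2. [](p2 -> ~[](~p2 | ~p3)), 0   [~->-rule on 1]
3. ~([]p2 -> []~[](~p2 | ~p3)), 0   [~->-rule on 1]
4. []p2, 0   [~->-rule on 3]
5. ~[]~[](~p2 | ~p3), 0   [~->-rule on 3]
6. p2 -> ~[](~p2 | ~p3), 0   [[]-rule on 2 via 0R0]
7. p2, 0   [[]-rule on 4 via 0R0]
8. ~[](~p2 | ~p3), 0   [->-rule on 6 (branches; this branch)]
9. [](~p2 | ~p3), 1   [~[]-rule on 5: fresh world 1, 0R1]
10. p2 -> ~[](~p2 | ~p3), 1   [[]-rule on 2 via 0R1]
11. p2, 1   [[]-rule on 4 via 0R1]
12. ~p2 | ~p3, 0   [[]-rule on 9 via 1R0]
13. ~p2 | ~p3, 1   [[]-rule on 9 via 1R1]
14. ~[](~p2 | ~p3), 1   [->-rule on 10 (branches; this branch)]
15. ~p3, 0   [|-rule on 12 (branches; this branch)]
16. ~p3, 1   [|-rule on 13 (branches; this branch)]
17. ~(~p2 | ~p3), 2   [~[]-rule on 8: fresh world 2, 0R2]
18. p2, 2   [~|-rule on 17]
19. p3, 2   [~|-rule on 17]
20. p2 -> ~[](~p2 | ~p3), 2   [[]-rule on 2 via 0R2]
21. ~p2 | ~p3, 2   [[]-rule on 9 via 1R2]
22. ~[](~p2 | ~p3), 2   [->-rule on 20 (branches; this branch)]
23. ~p3, 2   [|-rule on 21 (branches; this branch)]
Accessibility: 0R0, 0R1, 0R2, 1R0, 1R1, 1R2, 2R0, 2R1, 2R2
Branch closes: p3 and ~p3 both at 2.
All branches of the negation close; one closing branch shown above.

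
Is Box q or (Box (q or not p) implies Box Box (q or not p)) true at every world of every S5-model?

Tableau for the negation not (Box q or (Box (q or not p) implies Box Box (q or not p))):
1. not (Box q or (Box (q or not p) implies Box Box (q or not p))), u
2. not Box q, u   [neg-or-rule on 1]
3. not (Box (q or not p) implies Box Box (q or not p)), u   [neg-or-rule on 1]
4. Box (q or not p), u   [neg-implies-rule on 3]
5. not Box Box (q or not p), u   [neg-implies-rule on 3]
6. q or not p, u   [Box-rule on 4 via uRu]
7. not p, u   [or-rule on 6 (branches; this branch)]
8. not q, v   [neg-Box-rule on 2: fresh world v, uRv]
9. q or not p, v   [Box-rule on 4 via uRv]
10. not p, v   [or-rule on 9 (branches; this branch)]
11. not Box (q or not p), w   [neg-Box-rule on 5: fresh world w, uRw]
12. q or not p, w   [Box-rule on 4 via uRw]
13. not p, w   [or-rule on 12 (branches; this branch)]
14. not (q or not p), x   [neg-Box-rule on 11: fresh world x, wRx]
15. not q, x   [neg-or-rule on 14]
16. p, x   [neg-or-rule on 14]
17. q or not p, x   [Box-rule on 4 via uRx]
18. not p, x   [or-rule on 17 (branches; this branch)]
Accessibility: uRu, uRv, uRw, uRx, vRu, vRv, vRw, vRx, wRu, wRv, wRw, wRx, xRu, xRv, xRw, xRx
Branch closes: p and not p both at x.
All branches of the negation close; one closing branch shown above.

Valid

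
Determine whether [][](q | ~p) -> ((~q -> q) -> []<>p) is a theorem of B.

Not valid

Tableau for the negation ~([][](q | ~p) -> ((~q -> q) -> []<>p)):
1. ~([][](q | ~p) -> ((~q -> q) -> []<>p)), w0
2. [][](q | ~p), w0
3. ~((~q -> q) -> []<>p), w0
4. ~q -> q, w0
5. ~[]<>p, w0
6. [](q | ~p), w0
7. q | ~p, w0
8. q, w0
9. ~p, w0
10. ~<>p, w1
11. [](q | ~p), w1
12. q | ~p, w1
13. ~p, w1
Accessibility: w0Rw0, w0Rw1, w1Rw0, w1Rw1
The negation has an open branch (countermodel exists).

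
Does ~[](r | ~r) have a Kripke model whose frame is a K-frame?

1. ~[](r | ~r), u
2. ~(r | ~r), v
3. ~r, v
4. r, v
Accessibility: uRv
Branch closes: r and ~r both at v.
All branches of the tableau close; one closing branch shown above.

No, unsatisfiable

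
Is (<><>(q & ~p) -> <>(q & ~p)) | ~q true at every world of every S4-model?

Tableau for the negation ~((<><>(q & ~p) -> <>(q & ~p)) | ~q):
1. ~((<><>(q & ~p) -> <>(q & ~p)) | ~q), 0
2. ~(<><>(q & ~p) -> <>(q & ~p)), 0   [~|-rule on 1]
3. q, 0   [~|-rule on 1]
4. <><>(q & ~p), 0   [~->-rule on 2]
5. ~<>(q & ~p), 0   [~->-rule on 2]
6. ~(q & ~p), 0   [~<>-rule on 5 via 0R0]
7. p, 0   [~&-rule on 6 (branches; this branch)]
8. <>(q & ~p), 1   [<>-rule on 4: fresh world 1, 0R1]
9. ~(q & ~p), 1   [~<>-rule on 5 via 0R1]
10. p, 1   [~&-rule on 9 (branches; this branch)]
11. q & ~p, 2   [<>-rule on 8: fresh world 2, 1R2]
12. q, 2   [&-rule on 11]
13. ~p, 2   [&-rule on 11]
14. ~(q & ~p), 2   [~<>-rule on 5 via 0R2]
15. p, 2   [~&-rule on 14 (branches; this branch)]
Accessibility: 0R0, 0R1, 0R2, 1R1, 1R2, 2R2
Branch closes: p and ~p both at 2.
Every branch of the negation's tableau closes; the branch above is one of them.

Valid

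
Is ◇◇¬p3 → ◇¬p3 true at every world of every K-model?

Invalid (countermodel exists)

Tableau for the negation ¬(◇◇¬p3 → ◇¬p3):
1. ¬(◇◇¬p3 → ◇¬p3), u
2. ◇◇¬p3, u   [¬→-rule on 1]
3. ¬◇¬p3, u   [¬→-rule on 1]
4. ◇¬p3, v   [◇-rule on 2: fresh world v, uRv]
5. p3, v   [¬◇-rule on 3 via uRv]
6. ¬p3, w   [◇-rule on 4: fresh world w, vRw]
Accessibility: uRv, vRw
The negation has an open branch (countermodel exists).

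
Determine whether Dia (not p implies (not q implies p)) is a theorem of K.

No, not valid

Tableau for the negation not Dia (not p implies (not q implies p)):
1. not Dia (not p implies (not q implies p)), u
The negation has an open branch (countermodel exists).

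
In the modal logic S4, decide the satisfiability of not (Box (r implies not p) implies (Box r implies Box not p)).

Unsatisfiable (every branch closes)

1. not (Box (r implies not p) implies (Box r implies Box not p)), u
2. Box (r implies not p), u
3. not (Box r implies Box not p), u
4. Box r, u
5. not Box not p, u
6. r implies not p, u
7. r, u
8. not p, u
9. p, v
10. r implies not p, v
11. r, v
12. not p, v
Accessibility: uRu, uRv, vRv
Branch closes: p and not p both at v.
All branches of the tableau close; one closing branch shown above.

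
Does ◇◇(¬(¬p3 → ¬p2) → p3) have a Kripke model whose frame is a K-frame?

1. ◇◇(¬(¬p3 → ¬p2) → p3), u
2. ◇(¬(¬p3 → ¬p2) → p3), v   [◇-rule on 1: fresh world v, uRv]
3. ¬(¬p3 → ¬p2) → p3, w   [◇-rule on 2: fresh world w, vRw]
4. p3, w   [→-rule on 3 (branches; this branch)]
Accessibility: uRv, vRw

Yes, satisfiable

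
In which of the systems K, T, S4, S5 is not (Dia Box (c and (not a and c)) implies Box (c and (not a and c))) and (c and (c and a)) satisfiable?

S5-tableau for the formula:
1. not (Dia Box (c and (not a and c)) implies Box (c and (not a and c))) and (c and (c and a)), u
2. not (Dia Box (c and (not a and c)) implies Box (c and (not a and c))), u   [and-rule on 1]
3. c and (c and a), u   [and-rule on 1]
4. Dia Box (c and (not a and c)), u   [neg-implies-rule on 2]
5. not Box (c and (not a and c)), u   [neg-implies-rule on 2]
6. c, u   [and-rule on 3]
7. c and a, u   [and-rule on 3]
8. a, u   [and-rule on 7]
9. Box (c and (not a and c)), v   [Dia-rule on 4: fresh world v, uRv]
10. c and (not a and c), u   [Box-rule on 9 via vRu]
11. not a and c, u   [and-rule on 10]
12. not a, u   [and-rule on 11]
Accessibility: uRu, uRv, vRu, vRv
Branch closes: a and not a both at u.
Every branch closes (one shown): unsatisfiable in S5.
S4-tableau for the formula:
1. not (Dia Box (c and (not a and c)) implies Box (c and (not a and c))) and (c and (c and a)), u
2. not (Dia Box (c and (not a and c)) implies Box (c and (not a and c))), u   [and-rule on 1]
3. c and (c and a), u   [and-rule on 1]
4. Dia Box (c and (not a and c)), u   [neg-implies-rule on 2]
5. not Box (c and (not a and c)), u   [neg-implies-rule on 2]
6. c, u   [and-rule on 3]
7. c and a, u   [and-rule on 3]
8. a, u   [and-rule on 7]
9. Box (c and (not a and c)), v   [Dia-rule on 4: fresh world v, uRv]
10. c and (not a and c), v   [Box-rule on 9 via vRv]
11. c, v   [and-rule on 10]
12. not a and c, v   [and-rule on 10]
13. not a, v   [and-rule on 12]
14. not (c and (not a and c)), w   [neg-Box-rule on 5: fresh world w, uRw]
15. not (not a and c), w   [neg-and-rule on 14 (branches; this branch)]
16. not c, w   [neg-and-rule on 15 (branches; this branch)]
Accessibility: uRu, uRv, uRw, vRv, wRw
Complete open branch: satisfiable in S4, hence also in K, T (this S4-model is also a K-model and a T-model).

K, T, S4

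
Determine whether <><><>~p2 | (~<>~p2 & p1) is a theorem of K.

Tableau for the negation ~(<><><>~p2 | (~<>~p2 & p1)):
1. ~(<><><>~p2 | (~<>~p2 & p1)), 0
2. ~<><><>~p2, 0
3. ~(~<>~p2 & p1), 0
4. ~p1, 0
The negation has an open branch (countermodel exists).

Invalid (countermodel exists)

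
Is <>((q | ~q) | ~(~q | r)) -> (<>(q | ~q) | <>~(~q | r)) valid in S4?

Tableau for the negation ~(<>((q | ~q) | ~(~q | r)) -> (<>(q | ~q) | <>~(~q | r))):
1. ~(<>((q | ~q) | ~(~q | r)) -> (<>(q | ~q) | <>~(~q | r))), u
2. <>((q | ~q) | ~(~q | r)), u   [~->-rule on 1]
3. ~(<>(q | ~q) | <>~(~q | r)), u   [~->-rule on 1]
4. ~<>(q | ~q), u   [~|-rule on 3]
5. ~<>~(~q | r), u   [~|-rule on 3]
6. ~(q | ~q), u   [~<>-rule on 4 via uRu]
7. ~q, u   [~|-rule on 6]
8. q, u   [~|-rule on 6]
Accessibility: uRu
Branch closes: q and ~q both at u.
Every branch of the negation's tableau closes; the branch above is one of them.

Valid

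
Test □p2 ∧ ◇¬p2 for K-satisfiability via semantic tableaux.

1. □p2 ∧ ◇¬p2, u
2. □p2, u
3. ◇¬p2, u
4. ¬p2, v
5. p2, v
Accessibility: uRv
Branch closes: p2 and ¬p2 both at v.
(One branch shown.) All branches close.

No, unsatisfiable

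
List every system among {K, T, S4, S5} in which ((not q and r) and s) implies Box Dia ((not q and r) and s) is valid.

S5

S4-tableau for the negation not (((not q and r) and s) implies Box Dia ((not q and r) and s)):
1. not (((not q and r) and s) implies Box Dia ((not q and r) and s)), 0
2. (not q and r) and s, 0   [neg-implies-rule on 1]
3. not Box Dia ((not q and r) and s), 0   [neg-implies-rule on 1]
4. not q and r, 0   [and-rule on 2]
5. s, 0   [and-rule on 2]
6. not q, 0   [and-rule on 4]
7. r, 0   [and-rule on 4]
8. not Dia ((not q and r) and s), 1   [neg-Box-rule on 3: fresh world 1, 0R1]
9. not ((not q and r) and s), 1   [neg-Dia-rule on 8 via 1R1]
10. not s, 1   [neg-and-rule on 9 (branches; this branch)]
Accessibility: 0R0, 0R1, 1R1
Complete open branch: countermodel on an S4-frame, so not valid in S4, nor in K, T (the same frame is also a K-frame and a T-frame).
S5-tableau for the negation not (((not q and r) and s) implies Box Dia ((not q and r) and s)):
1. not (((not q and r) and s) implies Box Dia ((not q and r) and s)), 0
2. (not q and r) and s, 0   [neg-implies-rule on 1]
3. not Box Dia ((not q and r) and s), 0   [neg-implies-rule on 1]
4. not q and r, 0   [and-rule on 2]
5. s, 0   [and-rule on 2]
6. not q, 0   [and-rule on 4]
7. r, 0   [and-rule on 4]
8. not Dia ((not q and r) and s), 1   [neg-Box-rule on 3: fresh world 1, 0R1]
9. not ((not q and r) and s), 0   [neg-Dia-rule on 8 via 1R0]
10. not ((not q and r) and s), 1   [neg-Dia-rule on 8 via 1R1]
11. not (not q and r), 0   [neg-and-rule on 9 (branches; this branch)]
12. not s, 1   [neg-and-rule on 10 (branches; this branch)]
13. not r, 0   [neg-and-rule on 11 (branches; this branch)]
Accessibility: 0R0, 0R1, 1R0, 1R1
Branch closes: r and not r both at 0.
Every branch closes (one shown): valid in S5.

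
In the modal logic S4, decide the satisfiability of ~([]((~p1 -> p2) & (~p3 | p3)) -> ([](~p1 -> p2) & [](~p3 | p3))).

1. ~([]((~p1 -> p2) & (~p3 | p3)) -> ([](~p1 -> p2) & [](~p3 | p3))), w0
2. []((~p1 -> p2) & (~p3 | p3)), w0
3. ~([](~p1 -> p2) & [](~p3 | p3)), w0
4. (~p1 -> p2) & (~p3 | p3), w0
5. ~p1 -> p2, w0
6. ~p3 | p3, w0
7. ~[](~p1 -> p2), w0
8. p2, w0
9. p3, w0
10. ~(~p1 -> p2), w1
11. ~p1, w1
12. ~p2, w1
13. (~p1 -> p2) & (~p3 | p3), w1
14. ~p1 -> p2, w1
15. ~p3 | p3, w1
16. p2, w1
Accessibility: w0Rw0, w0Rw1, w1Rw1
Branch closes: p2 and ~p2 both at w1.
Every branch closes; the branch above is one of them.

No, unsatisfiable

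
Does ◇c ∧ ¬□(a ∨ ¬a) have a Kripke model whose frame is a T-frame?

1. ◇c ∧ ¬□(a ∨ ¬a), w0
2. ◇c, w0   [∧-rule on 1]
3. ¬□(a ∨ ¬a), w0   [∧-rule on 1]
4. c, w1   [◇-rule on 2: fresh world w1, w0Rw1]
5. ¬(a ∨ ¬a), w2   [¬□-rule on 3: fresh world w2, w0Rw2]
6. ¬a, w2   [¬∨-rule on 5]
7. a, w2   [¬∨-rule on 5]
Accessibility: w0Rw0, w0Rw1, w0Rw2, w1Rw1, w2Rw2
Branch closes: a and ¬a both at w2.
Every branch closes; the branch above is one of them.

Unsatisfiable (every branch closes)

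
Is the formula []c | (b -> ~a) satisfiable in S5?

Satisfiable

1. []c | (b -> ~a), w0
2. b -> ~a, w0
3. ~a, w0
Accessibility: w0Rw0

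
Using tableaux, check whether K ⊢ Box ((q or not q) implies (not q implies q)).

Tableau for the negation not Box ((q or not q) implies (not q implies q)):
1. not Box ((q or not q) implies (not q implies q)), u
2. not ((q or not q) implies (not q implies q)), v
3. q or not q, v
4. not (not q implies q), v
5. not q, v
Accessibility: uRv
The negation has an open branch (countermodel exists).

Not valid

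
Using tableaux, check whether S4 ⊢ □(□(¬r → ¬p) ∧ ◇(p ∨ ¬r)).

Tableau for the negation ¬□(□(¬r → ¬p) ∧ ◇(p ∨ ¬r)):
1. ¬□(□(¬r → ¬p) ∧ ◇(p ∨ ¬r)), u
2. ¬(□(¬r → ¬p) ∧ ◇(p ∨ ¬r)), v   [¬□-rule on 1: fresh world v, uRv]
3. ¬◇(p ∨ ¬r), v   [¬∧-rule on 2 (branches; this branch)]
4. ¬(p ∨ ¬r), v   [¬◇-rule on 3 via vRv]
5. ¬p, v   [¬∨-rule on 4]
6. r, v   [¬∨-rule on 4]
Accessibility: uRu, uRv, vRv
The negation has an open branch (countermodel exists).

Invalid (countermodel exists)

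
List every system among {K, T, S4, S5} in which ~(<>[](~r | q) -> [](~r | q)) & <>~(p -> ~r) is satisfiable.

S4-tableau for the formula:
1. ~(<>[](~r | q) -> [](~r | q)) & <>~(p -> ~r), u
2. ~(<>[](~r | q) -> [](~r | q)), u
3. <>~(p -> ~r), u
4. <>[](~r | q), u
5. ~[](~r | q), u
6. ~(p -> ~r), v
7. p, v
8. r, v
9. [](~r | q), w
10. ~r | q, w
11. q, w
12. ~(~r | q), x
13. r, x
14. ~q, x
Accessibility: uRu, uRv, uRw, uRx, vRv, wRw, xRx
Complete open branch: satisfiable in S4, hence also in K, T (this S4-model is also a K-model and a T-model).
S5-tableau for the formula:
1. ~(<>[](~r | q) -> [](~r | q)) & <>~(p -> ~r), u
2. ~(<>[](~r | q) -> [](~r | q)), u
3. <>~(p -> ~r), u
4. <>[](~r | q), u
5. ~[](~r | q), u
6. ~(p -> ~r), v
7. p, v
8. r, v
9. [](~r | q), w
10. ~r | q, u
11. ~r | q, v
12. ~r | q, w
13. q, u
14. q, v
15. q, w
16. ~(~r | q), x
17. r, x
18. ~q, x
19. ~r | q, x
20. q, x
Accessibility: uRu, uRv, uRw, uRx, vRu, vRv, vRw, vRx, wRu, wRv, wRw, wRx, xRu, xRv, xRw, xRx
Branch closes: q and ~q both at x.
Every branch closes (one shown): unsatisfiable in S5.

K, T, S4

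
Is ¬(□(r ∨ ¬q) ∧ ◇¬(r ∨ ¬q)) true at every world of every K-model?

Valid

Tableau for the negation □(r ∨ ¬q) ∧ ◇¬(r ∨ ¬q):
1. □(r ∨ ¬q) ∧ ◇¬(r ∨ ¬q), w0
2. □(r ∨ ¬q), w0   [∧-rule on 1]
3. ◇¬(r ∨ ¬q), w0   [∧-rule on 1]
4. ¬(r ∨ ¬q), w1   [◇-rule on 3: fresh world w1, w0Rw1]
5. ¬r, w1   [¬∨-rule on 4]
6. q, w1   [¬∨-rule on 4]
7. r ∨ ¬q, w1   [□-rule on 2 via w0Rw1]
8. ¬q, w1   [∨-rule on 7 (branches; this branch)]
Accessibility: w0Rw1
Branch closes: q and ¬q both at w1.
Every branch of the negation's tableau closes; the branch above is one of them.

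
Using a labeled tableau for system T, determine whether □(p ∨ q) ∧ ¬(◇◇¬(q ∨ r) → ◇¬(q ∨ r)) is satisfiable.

1. □(p ∨ q) ∧ ¬(◇◇¬(q ∨ r) → ◇¬(q ∨ r)), w0
2. □(p ∨ q), w0
3. ¬(◇◇¬(q ∨ r) → ◇¬(q ∨ r)), w0
4. ◇◇¬(q ∨ r), w0
5. ¬◇¬(q ∨ r), w0
6. p ∨ q, w0
7. q ∨ r, w0
8. q, w0
9. r, w0
10. ◇¬(q ∨ r), w1
11. p ∨ q, w1
12. q ∨ r, w1
13. q, w1
14. r, w1
15. ¬(q ∨ r), w2
16. ¬q, w2
17. ¬r, w2
Accessibility: w0Rw0, w0Rw1, w1Rw1, w1Rw2, w2Rw2

Satisfiable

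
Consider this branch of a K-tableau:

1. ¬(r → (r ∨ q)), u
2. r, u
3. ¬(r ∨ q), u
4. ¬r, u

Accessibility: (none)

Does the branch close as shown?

Both r and ¬r appear at u.

Yes, closed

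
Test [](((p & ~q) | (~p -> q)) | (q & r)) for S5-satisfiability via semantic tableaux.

Satisfiable (open branch found)

1. [](((p & ~q) | (~p -> q)) | (q & r)), w0
2. ((p & ~q) | (~p -> q)) | (q & r), w0
3. q & r, w0
4. q, w0
5. r, w0
Accessibility: w0Rw0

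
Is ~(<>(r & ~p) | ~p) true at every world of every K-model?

Invalid (countermodel exists)

Tableau for the negation <>(r & ~p) | ~p:
1. <>(r & ~p) | ~p, 0
2. ~p, 0
The negation has an open branch (countermodel exists).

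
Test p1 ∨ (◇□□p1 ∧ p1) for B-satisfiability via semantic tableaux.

Satisfiable

1. p1 ∨ (◇□□p1 ∧ p1), w0
2. ◇□□p1 ∧ p1, w0   [∨-rule on 1 (branches; this branch)]
3. ◇□□p1, w0   [∧-rule on 2]
4. p1, w0   [∧-rule on 2]
5. □□p1, w1   [◇-rule on 3: fresh world w1, w0Rw1]
6. □p1, w0   [□-rule on 5 via w1Rw0]
7. □p1, w1   [□-rule on 5 via w1Rw1]
8. p1, w1   [□-rule on 6 via w0Rw1]
Accessibility: w0Rw0, w0Rw1, w1Rw0, w1Rw1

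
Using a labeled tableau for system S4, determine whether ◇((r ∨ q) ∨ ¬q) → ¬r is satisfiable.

1. ◇((r ∨ q) ∨ ¬q) → ¬r, 0
2. ¬r, 0
Accessibility: 0R0

Satisfiable (open branch found)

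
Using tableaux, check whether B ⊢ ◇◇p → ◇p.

Tableau for the negation ¬(◇◇p → ◇p):
1. ¬(◇◇p → ◇p), w0
2. ◇◇p, w0   [¬→-rule on 1]
3. ¬◇p, w0   [¬→-rule on 1]
4. ¬p, w0   [¬◇-rule on 3 via w0Rw0]
5. ◇p, w1   [◇-rule on 2: fresh world w1, w0Rw1]
6. ¬p, w1   [¬◇-rule on 3 via w0Rw1]
7. p, w2   [◇-rule on 5: fresh world w2, w1Rw2]
Accessibility: w0Rw0, w0Rw1, w1Rw0, w1Rw1, w1Rw2, w2Rw1, w2Rw2
The negation has an open branch (countermodel exists).

No, not valid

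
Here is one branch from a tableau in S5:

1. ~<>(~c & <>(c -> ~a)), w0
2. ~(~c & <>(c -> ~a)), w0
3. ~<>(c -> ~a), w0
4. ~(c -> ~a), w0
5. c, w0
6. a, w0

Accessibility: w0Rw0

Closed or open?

Open

There is no literal clash: for every atom and world, at most one sign appears.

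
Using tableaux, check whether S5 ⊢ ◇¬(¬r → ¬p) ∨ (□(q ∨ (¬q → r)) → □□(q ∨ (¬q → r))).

Tableau for the negation ¬(◇¬(¬r → ¬p) ∨ (□(q ∨ (¬q → r)) → □□(q ∨ (¬q → r)))):
1. ¬(◇¬(¬r → ¬p) ∨ (□(q ∨ (¬q → r)) → □□(q ∨ (¬q → r)))), 0
2. ¬◇¬(¬r → ¬p), 0
3. ¬(□(q ∨ (¬q → r)) → □□(q ∨ (¬q → r))), 0
4. □(q ∨ (¬q → r)), 0
5. ¬□□(q ∨ (¬q → r)), 0
6. ¬r → ¬p, 0
7. q ∨ (¬q → r), 0
8. ¬p, 0
9. ¬q → r, 0
10. r, 0
11. ¬□(q ∨ (¬q → r)), 1
12. ¬r → ¬p, 1
13. q ∨ (¬q → r), 1
14. ¬p, 1
15. ¬q → r, 1
16. r, 1
17. ¬(q ∨ (¬q → r)), 2
18. ¬q, 2
19. ¬(¬q → r), 2
20. ¬r, 2
21. ¬r → ¬p, 2
22. q ∨ (¬q → r), 2
23. ¬p, 2
24. ¬q → r, 2
25. r, 2
Accessibility: 0R0, 0R1, 0R2, 1R0, 1R1, 1R2, 2R0, 2R1, 2R2
Branch closes: r and ¬r both at 2.
Every branch of the negation's tableau closes; the branch above is one of them.

Yes, valid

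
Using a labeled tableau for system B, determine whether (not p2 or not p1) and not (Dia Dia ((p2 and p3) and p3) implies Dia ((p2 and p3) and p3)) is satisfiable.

Satisfiable (open branch found)

1. (not p2 or not p1) and not (Dia Dia ((p2 and p3) and p3) implies Dia ((p2 and p3) and p3)), 0
2. not p2 or not p1, 0
3. not (Dia Dia ((p2 and p3) and p3) implies Dia ((p2 and p3) and p3)), 0
4. Dia Dia ((p2 and p3) and p3), 0
5. not Dia ((p2 and p3) and p3), 0
6. not ((p2 and p3) and p3), 0
7. not p1, 0
8. not p3, 0
9. Dia ((p2 and p3) and p3), 1
10. not ((p2 and p3) and p3), 1
11. not p3, 1
12. (p2 and p3) and p3, 2
13. p2 and p3, 2
14. p3, 2
15. p2, 2
Accessibility: 0R0, 0R1, 1R0, 1R1, 1R2, 2R1, 2R2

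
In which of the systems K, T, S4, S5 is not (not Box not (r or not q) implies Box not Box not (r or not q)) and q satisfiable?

S4-tableau for the formula:
1. not (not Box not (r or not q) implies Box not Box not (r or not q)) and q, u
2. not (not Box not (r or not q) implies Box not Box not (r or not q)), u   [and-rule on 1]
3. q, u   [and-rule on 1]
4. not Box not (r or not q), u   [neg-implies-rule on 2]
5. not Box not Box not (r or not q), u   [neg-implies-rule on 2]
6. r or not q, v   [neg-Box-rule on 4: fresh world v, uRv]
7. not q, v   [or-rule on 6 (branches; this branch)]
8. Box not (r or not q), w   [neg-Box-rule on 5: fresh world w, uRw]
9. not (r or not q), w   [Box-rule on 8 via wRw]
10. not r, w   [neg-or-rule on 9]
11. q, w   [neg-or-rule on 9]
Accessibility: uRu, uRv, uRw, vRv, wRw
Complete open branch: satisfiable in S4, hence also in K, T (this S4-model is also a K-model and a T-model).
S5-tableau for the formula:
1. not (not Box not (r or not q) implies Box not Box not (r or not q)) and q, u
2. not (not Box not (r or not q) implies Box not Box not (r or not q)), u   [and-rule on 1]
3. q, u   [and-rule on 1]
4. not Box not (r or not q), u   [neg-implies-rule on 2]
5. not Box not Box not (r or not q), u   [neg-implies-rule on 2]
6. r or not q, v   [neg-Box-rule on 4: fresh world v, uRv]
7. not q, v   [or-rule on 6 (branches; this branch)]
8. Box not (r or not q), w   [neg-Box-rule on 5: fresh world w, uRw]
9. not (r or not q), u   [Box-rule on 8 via wRu]
10. not r, u   [neg-or-rule on 9]
11. not (r or not q), v   [Box-rule on 8 via wRv]
12. not r, v   [neg-or-rule on 11]
13. q, v   [neg-or-rule on 11]
Accessibility: uRu, uRv, uRw, vRu, vRv, vRw, wRu, wRv, wRw
Branch closes: q and not q both at v.
Every branch closes (one shown): unsatisfiable in S5.

K, T, S4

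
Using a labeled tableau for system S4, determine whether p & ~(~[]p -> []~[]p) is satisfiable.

Yes, satisfiable

1. p & ~(~[]p -> []~[]p), u
2. p, u
3. ~(~[]p -> []~[]p), u
4. ~[]p, u
5. ~[]~[]p, u
6. ~p, v
7. []p, w
8. p, w
Accessibility: uRu, uRv, uRw, vRv, wRw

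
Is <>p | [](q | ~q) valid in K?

Tableau for the negation ~(<>p | [](q | ~q)):
1. ~(<>p | [](q | ~q)), 0
2. ~<>p, 0
3. ~[](q | ~q), 0
4. ~(q | ~q), 1
5. ~q, 1
6. q, 1
Accessibility: 0R1
Branch closes: q and ~q both at 1.
All branches of the negation close; one closing branch shown above.

Yes, valid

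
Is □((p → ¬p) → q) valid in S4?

Invalid (countermodel exists)

Tableau for the negation ¬□((p → ¬p) → q):
1. ¬□((p → ¬p) → q), 0
2. ¬((p → ¬p) → q), 1
3. p → ¬p, 1
4. ¬q, 1
5. ¬p, 1
Accessibility: 0R0, 0R1, 1R1
The negation has an open branch (countermodel exists).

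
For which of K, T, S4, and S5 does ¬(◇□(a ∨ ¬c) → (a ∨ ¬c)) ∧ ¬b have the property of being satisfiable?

S5-tableau for the formula:
1. ¬(◇□(a ∨ ¬c) → (a ∨ ¬c)) ∧ ¬b, u
2. ¬(◇□(a ∨ ¬c) → (a ∨ ¬c)), u
3. ¬b, u
4. ◇□(a ∨ ¬c), u
5. ¬(a ∨ ¬c), u
6. ¬a, u
7. c, u
8. □(a ∨ ¬c), v
9. a ∨ ¬c, u
10. a ∨ ¬c, v
11. ¬c, u
Accessibility: uRu, uRv, vRu, vRv
Branch closes: c and ¬c both at u.
Every branch closes (one shown): unsatisfiable in S5.
S4-tableau for the formula:
1. ¬(◇□(a ∨ ¬c) → (a ∨ ¬c)) ∧ ¬b, u
2. ¬(◇□(a ∨ ¬c) → (a ∨ ¬c)), u
3. ¬b, u
4. ◇□(a ∨ ¬c), u
5. ¬(a ∨ ¬c), u
6. ¬a, u
7. c, u
8. □(a ∨ ¬c), v
9. a ∨ ¬c, v
10. ¬c, v
Accessibility: uRu, uRv, vRv
Complete open branch: satisfiable in S4, hence also in K, T (this S4-model is also a K-model and a T-model).

K, T, S4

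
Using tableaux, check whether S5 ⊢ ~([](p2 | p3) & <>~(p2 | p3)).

Tableau for the negation [](p2 | p3) & <>~(p2 | p3):
1. [](p2 | p3) & <>~(p2 | p3), w0
2. [](p2 | p3), w0
3. <>~(p2 | p3), w0
4. p2 | p3, w0
5. p3, w0
6. ~(p2 | p3), w1
7. ~p2, w1
8. ~p3, w1
9. p2 | p3, w1
10. p3, w1
Accessibility: w0Rw0, w0Rw1, w1Rw0, w1Rw1
Branch closes: p3 and ~p3 both at w1.
Every branch of the negation's tableau closes; the branch above is one of them.

Valid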